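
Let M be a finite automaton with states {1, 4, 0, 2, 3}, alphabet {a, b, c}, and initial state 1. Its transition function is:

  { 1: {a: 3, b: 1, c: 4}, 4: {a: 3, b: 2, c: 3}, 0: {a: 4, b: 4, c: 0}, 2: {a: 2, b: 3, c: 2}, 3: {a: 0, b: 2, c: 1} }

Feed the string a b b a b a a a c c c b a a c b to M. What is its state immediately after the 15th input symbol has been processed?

2

Trace: 1 -a-> 3 -b-> 2 -b-> 3 -a-> 0 -b-> 4 -a-> 3 -a-> 0 -a-> 4 -c-> 3 -c-> 1 -c-> 4 -b-> 2 -a-> 2 -a-> 2 -c-> 2
After 15 symbols: 2.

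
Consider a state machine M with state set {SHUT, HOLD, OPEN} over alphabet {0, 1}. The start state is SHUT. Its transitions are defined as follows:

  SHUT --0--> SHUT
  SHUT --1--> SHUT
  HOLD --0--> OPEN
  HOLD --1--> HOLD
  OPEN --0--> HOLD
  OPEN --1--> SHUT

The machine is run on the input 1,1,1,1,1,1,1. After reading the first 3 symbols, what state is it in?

start at SHUT
read '1': SHUT → SHUT
read '1': SHUT → SHUT
read '1': SHUT → SHUT
After 3 symbols: SHUT.

SHUT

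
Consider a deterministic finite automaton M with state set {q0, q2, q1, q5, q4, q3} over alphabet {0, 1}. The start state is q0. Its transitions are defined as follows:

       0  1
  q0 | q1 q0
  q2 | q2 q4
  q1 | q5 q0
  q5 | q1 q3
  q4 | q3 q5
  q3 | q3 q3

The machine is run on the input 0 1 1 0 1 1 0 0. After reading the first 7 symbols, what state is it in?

q1

q0 → q1 → q0 → q0 → q1 → q0 → q0 → q1
After 7 symbols: q1.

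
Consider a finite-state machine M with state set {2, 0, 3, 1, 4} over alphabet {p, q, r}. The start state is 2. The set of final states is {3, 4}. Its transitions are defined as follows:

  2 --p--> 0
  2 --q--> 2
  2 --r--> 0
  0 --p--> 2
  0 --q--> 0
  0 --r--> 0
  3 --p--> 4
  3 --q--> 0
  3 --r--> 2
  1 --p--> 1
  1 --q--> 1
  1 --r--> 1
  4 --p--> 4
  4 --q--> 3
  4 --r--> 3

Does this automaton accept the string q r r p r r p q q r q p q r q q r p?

Trace: 2 -q-> 2 -r-> 0 -r-> 0 -p-> 2 -r-> 0 -r-> 0 -p-> 2 -q-> 2 -q-> 2 -r-> 0 -q-> 0 -p-> 2 -q-> 2 -r-> 0 -q-> 0 -q-> 0 -r-> 0 -p-> 2
End state 2 is not accepting.

No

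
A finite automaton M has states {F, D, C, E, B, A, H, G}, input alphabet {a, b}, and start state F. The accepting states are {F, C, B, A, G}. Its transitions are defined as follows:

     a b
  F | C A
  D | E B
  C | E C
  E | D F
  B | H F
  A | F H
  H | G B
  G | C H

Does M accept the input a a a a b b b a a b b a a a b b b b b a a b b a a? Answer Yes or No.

Trace: F -a-> C -a-> E -a-> D -a-> E -b-> F -b-> A -b-> H -a-> G -a-> C -b-> C -b-> C -a-> E -a-> D -a-> E -b-> F -b-> A -b-> H -b-> B -b-> F -a-> C -a-> E -b-> F -b-> A -a-> F -a-> C
End state C is accepting.

Yes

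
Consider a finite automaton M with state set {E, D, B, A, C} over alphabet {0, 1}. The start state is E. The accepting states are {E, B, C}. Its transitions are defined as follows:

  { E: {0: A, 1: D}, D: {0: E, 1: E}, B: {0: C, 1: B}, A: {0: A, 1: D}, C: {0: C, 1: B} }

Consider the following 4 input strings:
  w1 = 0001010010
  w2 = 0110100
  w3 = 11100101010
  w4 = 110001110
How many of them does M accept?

w1: E → A → A → A → D → E → D → E → A → D → E  → end E, accepted
w2: E → A → D → E → A → D → E → A  → end A, rejected
w3: E → D → E → D → E → A → D → E → D → E → D → E  → end E, accepted
w4: E → D → E → A → A → A → D → E → D → E  → end E, accepted

3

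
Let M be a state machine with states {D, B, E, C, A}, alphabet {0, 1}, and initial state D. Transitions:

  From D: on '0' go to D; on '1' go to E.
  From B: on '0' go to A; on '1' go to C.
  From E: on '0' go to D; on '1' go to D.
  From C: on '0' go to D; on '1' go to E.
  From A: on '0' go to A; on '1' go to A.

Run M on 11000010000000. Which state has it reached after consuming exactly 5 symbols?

D

D → E → D → D → D → D
After 5 symbols: D.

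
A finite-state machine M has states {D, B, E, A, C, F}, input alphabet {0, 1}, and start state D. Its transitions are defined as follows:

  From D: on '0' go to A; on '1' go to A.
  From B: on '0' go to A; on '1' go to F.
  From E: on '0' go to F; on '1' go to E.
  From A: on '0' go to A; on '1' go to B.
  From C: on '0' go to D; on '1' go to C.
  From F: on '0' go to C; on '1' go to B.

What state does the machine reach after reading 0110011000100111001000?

A

D → A → B → F → C → D → A → B → A → A → A → B → A → A → B → F → B → A → A → B → A → A → A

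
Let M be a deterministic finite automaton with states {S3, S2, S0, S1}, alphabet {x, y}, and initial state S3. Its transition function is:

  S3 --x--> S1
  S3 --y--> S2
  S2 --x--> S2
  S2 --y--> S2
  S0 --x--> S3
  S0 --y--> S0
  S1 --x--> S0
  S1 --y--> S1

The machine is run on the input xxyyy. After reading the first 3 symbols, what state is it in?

Trace: S3 -x-> S1 -x-> S0 -y-> S0
After 3 symbols: S0.

S0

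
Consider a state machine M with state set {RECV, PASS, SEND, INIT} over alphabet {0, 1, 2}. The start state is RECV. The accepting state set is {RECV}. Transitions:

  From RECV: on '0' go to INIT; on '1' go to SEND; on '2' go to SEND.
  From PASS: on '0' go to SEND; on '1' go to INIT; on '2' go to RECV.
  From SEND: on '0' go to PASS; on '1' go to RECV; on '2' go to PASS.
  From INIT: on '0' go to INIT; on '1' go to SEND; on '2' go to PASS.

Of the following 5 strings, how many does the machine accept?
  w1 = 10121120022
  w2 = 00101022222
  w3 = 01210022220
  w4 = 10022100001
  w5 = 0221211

2

w1: Trace: RECV -1-> SEND -0-> PASS -1-> INIT -2-> PASS -1-> INIT -1-> SEND -2-> PASS -0-> SEND -0-> PASS -2-> RECV -2-> SEND  → end SEND, rejected
w2: Trace: RECV -0-> INIT -0-> INIT -1-> SEND -0-> PASS -1-> INIT -0-> INIT -2-> PASS -2-> RECV -2-> SEND -2-> PASS -2-> RECV  → end RECV, accepted
w3: Trace: RECV -0-> INIT -1-> SEND -2-> PASS -1-> INIT -0-> INIT -0-> INIT -2-> PASS -2-> RECV -2-> SEND -2-> PASS -0-> SEND  → end SEND, rejected
w4: Trace: RECV -1-> SEND -0-> PASS -0-> SEND -2-> PASS -2-> RECV -1-> SEND -0-> PASS -0-> SEND -0-> PASS -0-> SEND -1-> RECV  → end RECV, accepted
w5: Trace: RECV -0-> INIT -2-> PASS -2-> RECV -1-> SEND -2-> PASS -1-> INIT -1-> SEND  → end SEND, rejected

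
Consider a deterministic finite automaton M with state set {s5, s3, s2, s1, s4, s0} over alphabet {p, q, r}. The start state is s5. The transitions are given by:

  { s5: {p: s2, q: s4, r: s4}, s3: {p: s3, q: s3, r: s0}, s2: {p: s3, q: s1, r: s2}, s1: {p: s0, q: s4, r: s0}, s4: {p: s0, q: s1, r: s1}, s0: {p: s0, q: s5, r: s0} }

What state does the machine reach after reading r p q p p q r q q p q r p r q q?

start at s5
read 'r': s5 → s4
read 'p': s4 → s0
read 'q': s0 → s5
read 'p': s5 → s2
read 'p': s2 → s3
read 'q': s3 → s3
read 'r': s3 → s0
read 'q': s0 → s5
read 'q': s5 → s4
read 'p': s4 → s0
read 'q': s0 → s5
read 'r': s5 → s4
read 'p': s4 → s0
read 'r': s0 → s0
read 'q': s0 → s5
read 'q': s5 → s4

s4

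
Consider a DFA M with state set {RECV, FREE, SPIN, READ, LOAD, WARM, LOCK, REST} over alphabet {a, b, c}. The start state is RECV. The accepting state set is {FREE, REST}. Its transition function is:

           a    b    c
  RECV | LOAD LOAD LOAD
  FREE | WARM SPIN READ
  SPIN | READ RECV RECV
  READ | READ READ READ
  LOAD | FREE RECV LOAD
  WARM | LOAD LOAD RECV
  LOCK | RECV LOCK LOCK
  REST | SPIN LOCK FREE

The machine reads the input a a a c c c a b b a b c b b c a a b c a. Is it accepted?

Yes

Trace: RECV -a-> LOAD -a-> FREE -a-> WARM -c-> RECV -c-> LOAD -c-> LOAD -a-> FREE -b-> SPIN -b-> RECV -a-> LOAD -b-> RECV -c-> LOAD -b-> RECV -b-> LOAD -c-> LOAD -a-> FREE -a-> WARM -b-> LOAD -c-> LOAD -a-> FREE
End state FREE is accepting.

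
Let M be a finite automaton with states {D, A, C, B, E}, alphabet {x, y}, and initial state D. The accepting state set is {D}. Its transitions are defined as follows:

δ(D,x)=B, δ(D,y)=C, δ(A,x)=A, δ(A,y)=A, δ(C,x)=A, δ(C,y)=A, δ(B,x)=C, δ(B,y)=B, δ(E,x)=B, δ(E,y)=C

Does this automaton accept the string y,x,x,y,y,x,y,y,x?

No

D → C → A → A → A → A → A → A → A → A
End state A is not accepting.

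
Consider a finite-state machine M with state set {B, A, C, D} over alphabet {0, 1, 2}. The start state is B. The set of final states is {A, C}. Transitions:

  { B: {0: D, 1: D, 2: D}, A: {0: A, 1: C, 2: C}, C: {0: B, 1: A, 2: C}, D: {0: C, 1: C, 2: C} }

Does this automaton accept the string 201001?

B → D → C → A → A → A → C
End state C is accepting.

Yes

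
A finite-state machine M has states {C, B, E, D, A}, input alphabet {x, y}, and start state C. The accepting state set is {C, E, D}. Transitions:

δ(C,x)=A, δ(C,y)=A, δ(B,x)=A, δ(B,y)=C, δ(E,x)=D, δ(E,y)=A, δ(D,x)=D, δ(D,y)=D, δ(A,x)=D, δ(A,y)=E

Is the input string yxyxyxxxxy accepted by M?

C → A → D → D → D → D → D → D → D → D → D
End state D is accepting.

Yes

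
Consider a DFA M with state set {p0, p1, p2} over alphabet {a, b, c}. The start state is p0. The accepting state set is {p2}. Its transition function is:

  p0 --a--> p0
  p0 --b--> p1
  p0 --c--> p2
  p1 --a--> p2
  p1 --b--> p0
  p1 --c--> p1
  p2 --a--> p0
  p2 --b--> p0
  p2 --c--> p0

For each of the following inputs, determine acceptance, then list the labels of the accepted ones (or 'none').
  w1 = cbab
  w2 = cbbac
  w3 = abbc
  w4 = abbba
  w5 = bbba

w1: p0 → p2 → p0 → p0 → p1  → end p1, rejected
w2: p0 → p2 → p0 → p1 → p2 → p0  → end p0, rejected
w3: p0 → p0 → p1 → p0 → p2  → end p2, accepted
w4: p0 → p0 → p1 → p0 → p1 → p2  → end p2, accepted
w5: p0 → p1 → p0 → p1 → p2  → end p2, accepted

w3, w4, w5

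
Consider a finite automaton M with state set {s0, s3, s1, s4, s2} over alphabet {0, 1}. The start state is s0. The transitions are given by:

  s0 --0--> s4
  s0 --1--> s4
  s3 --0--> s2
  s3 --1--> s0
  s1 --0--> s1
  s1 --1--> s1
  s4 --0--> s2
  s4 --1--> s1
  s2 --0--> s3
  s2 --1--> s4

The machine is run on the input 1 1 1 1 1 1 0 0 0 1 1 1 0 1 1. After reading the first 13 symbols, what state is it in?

s1

Trace: s0 -1-> s4 -1-> s1 -1-> s1 -1-> s1 -1-> s1 -1-> s1 -0-> s1 -0-> s1 -0-> s1 -1-> s1 -1-> s1 -1-> s1 -0-> s1
After 13 symbols: s1.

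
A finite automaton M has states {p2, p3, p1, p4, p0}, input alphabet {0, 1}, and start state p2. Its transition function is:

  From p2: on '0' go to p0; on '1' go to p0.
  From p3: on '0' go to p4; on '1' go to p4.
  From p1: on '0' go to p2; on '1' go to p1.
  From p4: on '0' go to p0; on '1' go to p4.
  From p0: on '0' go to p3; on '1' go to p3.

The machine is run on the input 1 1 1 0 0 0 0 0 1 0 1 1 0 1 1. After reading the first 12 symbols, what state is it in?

p4

start at p2
read '1': p2 → p0
read '1': p0 → p3
read '1': p3 → p4
read '0': p4 → p0
read '0': p0 → p3
read '0': p3 → p4
read '0': p4 → p0
read '0': p0 → p3
read '1': p3 → p4
read '0': p4 → p0
read '1': p0 → p3
read '1': p3 → p4
After 12 symbols: p4.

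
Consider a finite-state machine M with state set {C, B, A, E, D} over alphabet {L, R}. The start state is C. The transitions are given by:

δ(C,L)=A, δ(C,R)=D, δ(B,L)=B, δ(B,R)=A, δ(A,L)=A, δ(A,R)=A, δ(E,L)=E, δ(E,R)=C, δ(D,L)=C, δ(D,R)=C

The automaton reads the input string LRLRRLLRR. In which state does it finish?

A

Trace: C -L-> A -R-> A -L-> A -R-> A -R-> A -L-> A -L-> A -R-> A -R-> A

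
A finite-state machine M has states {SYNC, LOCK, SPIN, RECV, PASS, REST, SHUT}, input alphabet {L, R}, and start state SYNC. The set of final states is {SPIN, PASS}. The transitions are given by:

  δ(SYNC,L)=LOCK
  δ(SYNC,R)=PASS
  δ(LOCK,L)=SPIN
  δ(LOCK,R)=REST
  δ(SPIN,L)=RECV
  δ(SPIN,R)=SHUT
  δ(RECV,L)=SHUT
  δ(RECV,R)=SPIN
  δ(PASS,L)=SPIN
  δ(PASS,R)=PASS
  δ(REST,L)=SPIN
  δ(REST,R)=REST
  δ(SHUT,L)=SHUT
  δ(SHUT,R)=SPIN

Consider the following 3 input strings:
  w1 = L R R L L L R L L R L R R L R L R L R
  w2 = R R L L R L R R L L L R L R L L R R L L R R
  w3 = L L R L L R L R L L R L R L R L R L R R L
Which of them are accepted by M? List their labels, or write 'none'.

w1:
  start at SYNC
  read 'L': SYNC → LOCK
  read 'R': LOCK → REST
  read 'R': REST → REST
  read 'L': REST → SPIN
  read 'L': SPIN → RECV
  read 'L': RECV → SHUT
  read 'R': SHUT → SPIN
  read 'L': SPIN → RECV
  read 'L': RECV → SHUT
  read 'R': SHUT → SPIN
  read 'L': SPIN → RECV
  read 'R': RECV → SPIN
  read 'R': SPIN → SHUT
  read 'L': SHUT → SHUT
  read 'R': SHUT → SPIN
  read 'L': SPIN → RECV
  read 'R': RECV → SPIN
  read 'L': SPIN → RECV
  read 'R': RECV → SPIN
  end SPIN, accepted
w2:
  start at SYNC
  read 'R': SYNC → PASS
  read 'R': PASS → PASS
  read 'L': PASS → SPIN
  read 'L': SPIN → RECV
  read 'R': RECV → SPIN
  read 'L': SPIN → RECV
  read 'R': RECV → SPIN
  read 'R': SPIN → SHUT
  read 'L': SHUT → SHUT
  read 'L': SHUT → SHUT
  read 'L': SHUT → SHUT
  read 'R': SHUT → SPIN
  read 'L': SPIN → RECV
  read 'R': RECV → SPIN
  read 'L': SPIN → RECV
  read 'L': RECV → SHUT
  read 'R': SHUT → SPIN
  read 'R': SPIN → SHUT
  read 'L': SHUT → SHUT
  read 'L': SHUT → SHUT
  read 'R': SHUT → SPIN
  read 'R': SPIN → SHUT
  end SHUT, rejected
w3:
  start at SYNC
  read 'L': SYNC → LOCK
  read 'L': LOCK → SPIN
  read 'R': SPIN → SHUT
  read 'L': SHUT → SHUT
  read 'L': SHUT → SHUT
  read 'R': SHUT → SPIN
  read 'L': SPIN → RECV
  read 'R': RECV → SPIN
  read 'L': SPIN → RECV
  read 'L': RECV → SHUT
  read 'R': SHUT → SPIN
  read 'L': SPIN → RECV
  read 'R': RECV → SPIN
  read 'L': SPIN → RECV
  read 'R': RECV → SPIN
  read 'L': SPIN → RECV
  read 'R': RECV → SPIN
  read 'L': SPIN → RECV
  read 'R': RECV → SPIN
  read 'R': SPIN → SHUT
  read 'L': SHUT → SHUT
  end SHUT, rejected

w1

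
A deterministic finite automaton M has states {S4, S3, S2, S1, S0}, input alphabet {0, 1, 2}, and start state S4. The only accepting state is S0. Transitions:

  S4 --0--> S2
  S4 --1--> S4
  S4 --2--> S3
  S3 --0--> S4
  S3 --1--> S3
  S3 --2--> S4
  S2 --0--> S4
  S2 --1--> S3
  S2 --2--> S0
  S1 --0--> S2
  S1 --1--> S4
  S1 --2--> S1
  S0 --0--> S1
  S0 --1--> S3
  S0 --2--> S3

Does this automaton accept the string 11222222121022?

No

S4 → S4 → S4 → S3 → S4 → S3 → S4 → S3 → S4 → S4 → S3 → S3 → S4 → S3 → S4
End state S4 is not accepting.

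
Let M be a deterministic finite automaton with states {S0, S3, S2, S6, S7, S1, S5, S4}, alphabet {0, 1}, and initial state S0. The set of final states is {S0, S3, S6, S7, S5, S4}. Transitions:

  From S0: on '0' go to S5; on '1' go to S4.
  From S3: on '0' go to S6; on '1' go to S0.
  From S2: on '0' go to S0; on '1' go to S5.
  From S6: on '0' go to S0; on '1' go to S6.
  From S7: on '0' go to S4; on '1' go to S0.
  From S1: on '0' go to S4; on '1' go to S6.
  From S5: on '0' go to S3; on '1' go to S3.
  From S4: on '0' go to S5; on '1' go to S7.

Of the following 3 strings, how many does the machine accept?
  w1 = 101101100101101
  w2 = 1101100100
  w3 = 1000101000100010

3

w1: S0 → S4 → S5 → S3 → S0 → S5 → S3 → S0 → S5 → S3 → S0 → S5 → S3 → S0 → S5 → S3  → end S3, accepted
w2: S0 → S4 → S7 → S4 → S7 → S0 → S5 → S3 → S0 → S5 → S3  → end S3, accepted
w3: S0 → S4 → S5 → S3 → S6 → S6 → S0 → S4 → S5 → S3 → S6 → S6 → S0 → S5 → S3 → S0 → S5  → end S5, accepted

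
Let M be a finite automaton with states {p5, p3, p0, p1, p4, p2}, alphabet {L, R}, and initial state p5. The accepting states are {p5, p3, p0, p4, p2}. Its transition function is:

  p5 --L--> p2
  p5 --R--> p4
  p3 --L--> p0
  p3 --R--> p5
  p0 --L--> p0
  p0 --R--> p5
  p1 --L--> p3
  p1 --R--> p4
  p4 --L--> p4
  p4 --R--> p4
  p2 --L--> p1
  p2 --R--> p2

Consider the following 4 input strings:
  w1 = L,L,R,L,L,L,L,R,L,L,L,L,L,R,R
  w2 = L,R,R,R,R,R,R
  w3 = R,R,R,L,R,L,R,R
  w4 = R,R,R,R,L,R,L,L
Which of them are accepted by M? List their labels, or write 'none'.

w1, w2, w3, w4

w1:
  start at p5
  read 'L': p5 → p2
  read 'L': p2 → p1
  read 'R': p1 → p4
  read 'L': p4 → p4
  read 'L': p4 → p4
  read 'L': p4 → p4
  read 'L': p4 → p4
  read 'R': p4 → p4
  read 'L': p4 → p4
  read 'L': p4 → p4
  read 'L': p4 → p4
  read 'L': p4 → p4
  read 'L': p4 → p4
  read 'R': p4 → p4
  read 'R': p4 → p4
  end p4, accepted
w2:
  start at p5
  read 'L': p5 → p2
  read 'R': p2 → p2
  read 'R': p2 → p2
  read 'R': p2 → p2
  read 'R': p2 → p2
  read 'R': p2 → p2
  read 'R': p2 → p2
  end p2, accepted
w3:
  start at p5
  read 'R': p5 → p4
  read 'R': p4 → p4
  read 'R': p4 → p4
  read 'L': p4 → p4
  read 'R': p4 → p4
  read 'L': p4 → p4
  read 'R': p4 → p4
  read 'R': p4 → p4
  end p4, accepted
w4:
  start at p5
  read 'R': p5 → p4
  read 'R': p4 → p4
  read 'R': p4 → p4
  read 'R': p4 → p4
  read 'L': p4 → p4
  read 'R': p4 → p4
  read 'L': p4 → p4
  read 'L': p4 → p4
  end p4, accepted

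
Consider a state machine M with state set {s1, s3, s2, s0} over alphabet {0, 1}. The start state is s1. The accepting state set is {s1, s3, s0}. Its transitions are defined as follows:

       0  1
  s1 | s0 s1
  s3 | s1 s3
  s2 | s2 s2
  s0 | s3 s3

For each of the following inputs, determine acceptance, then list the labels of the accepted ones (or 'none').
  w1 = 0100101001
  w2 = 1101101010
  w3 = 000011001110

w1:
  start at s1
  read '0': s1 → s0
  read '1': s0 → s3
  read '0': s3 → s1
  read '0': s1 → s0
  read '1': s0 → s3
  read '0': s3 → s1
  read '1': s1 → s1
  read '0': s1 → s0
  read '0': s0 → s3
  read '1': s3 → s3
  end s3, accepted
w2:
  start at s1
  read '1': s1 → s1
  read '1': s1 → s1
  read '0': s1 → s0
  read '1': s0 → s3
  read '1': s3 → s3
  read '0': s3 → s1
  read '1': s1 → s1
  read '0': s1 → s0
  read '1': s0 → s3
  read '0': s3 → s1
  end s1, accepted
w3:
  start at s1
  read '0': s1 → s0
  read '0': s0 → s3
  read '0': s3 → s1
  read '0': s1 → s0
  read '1': s0 → s3
  read '1': s3 → s3
  read '0': s3 → s1
  read '0': s1 → s0
  read '1': s0 → s3
  read '1': s3 → s3
  read '1': s3 → s3
  read '0': s3 → s1
  end s1, accepted

w1, w2, w3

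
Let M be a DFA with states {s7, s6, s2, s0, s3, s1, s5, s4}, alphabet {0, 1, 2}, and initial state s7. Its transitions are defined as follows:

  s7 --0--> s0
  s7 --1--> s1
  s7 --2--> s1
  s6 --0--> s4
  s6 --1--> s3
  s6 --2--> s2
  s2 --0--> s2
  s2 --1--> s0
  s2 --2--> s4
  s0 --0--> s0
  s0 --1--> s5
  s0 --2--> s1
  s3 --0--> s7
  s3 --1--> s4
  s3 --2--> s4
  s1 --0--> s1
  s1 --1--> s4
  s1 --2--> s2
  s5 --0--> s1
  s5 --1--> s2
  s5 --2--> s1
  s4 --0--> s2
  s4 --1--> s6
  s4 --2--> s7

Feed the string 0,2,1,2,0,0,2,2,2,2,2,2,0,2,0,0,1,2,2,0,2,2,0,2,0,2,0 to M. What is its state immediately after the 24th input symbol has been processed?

s1

s7 → s0 → s1 → s4 → s7 → s0 → s0 → s1 → s2 → s4 → s7 → s1 → s2 → s2 → s4 → s2 → s2 → s0 → s1 → s2 → s2 → s4 → s7 → s0 → s1
After 24 symbols: s1.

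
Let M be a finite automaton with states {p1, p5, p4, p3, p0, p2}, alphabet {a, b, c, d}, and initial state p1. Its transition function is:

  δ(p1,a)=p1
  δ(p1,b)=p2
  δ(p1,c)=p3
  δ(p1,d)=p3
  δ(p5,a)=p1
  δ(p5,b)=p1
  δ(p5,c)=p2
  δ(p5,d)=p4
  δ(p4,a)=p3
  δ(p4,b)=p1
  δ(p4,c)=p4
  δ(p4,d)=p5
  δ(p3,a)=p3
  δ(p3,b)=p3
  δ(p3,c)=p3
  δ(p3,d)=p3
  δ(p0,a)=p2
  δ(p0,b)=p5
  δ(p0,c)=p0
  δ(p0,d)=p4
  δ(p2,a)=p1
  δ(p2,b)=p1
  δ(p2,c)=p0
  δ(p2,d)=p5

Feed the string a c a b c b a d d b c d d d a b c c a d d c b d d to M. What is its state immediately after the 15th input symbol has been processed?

Trace: p1 -a-> p1 -c-> p3 -a-> p3 -b-> p3 -c-> p3 -b-> p3 -a-> p3 -d-> p3 -d-> p3 -b-> p3 -c-> p3 -d-> p3 -d-> p3 -d-> p3 -a-> p3
After 15 symbols: p3.

p3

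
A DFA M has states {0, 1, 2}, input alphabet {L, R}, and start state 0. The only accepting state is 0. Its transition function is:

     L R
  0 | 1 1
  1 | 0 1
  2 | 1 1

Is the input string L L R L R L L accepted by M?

No

0 → 1 → 0 → 1 → 0 → 1 → 0 → 1
End state 1 is not accepting.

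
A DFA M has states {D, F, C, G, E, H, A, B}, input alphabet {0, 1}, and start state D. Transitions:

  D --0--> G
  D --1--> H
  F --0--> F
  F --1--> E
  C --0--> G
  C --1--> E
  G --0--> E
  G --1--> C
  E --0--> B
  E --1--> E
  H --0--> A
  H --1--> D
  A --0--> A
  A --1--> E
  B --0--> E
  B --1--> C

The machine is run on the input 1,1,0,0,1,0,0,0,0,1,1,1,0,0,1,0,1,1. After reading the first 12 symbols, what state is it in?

Trace: D -1-> H -1-> D -0-> G -0-> E -1-> E -0-> B -0-> E -0-> B -0-> E -1-> E -1-> E -1-> E
After 12 symbols: E.

E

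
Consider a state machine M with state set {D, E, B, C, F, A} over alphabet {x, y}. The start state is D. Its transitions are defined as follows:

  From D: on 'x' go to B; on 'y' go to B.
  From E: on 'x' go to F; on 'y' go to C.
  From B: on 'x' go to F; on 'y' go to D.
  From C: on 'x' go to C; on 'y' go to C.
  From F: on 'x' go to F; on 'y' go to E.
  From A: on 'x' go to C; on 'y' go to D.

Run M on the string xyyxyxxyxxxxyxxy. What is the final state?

Trace: D -x-> B -y-> D -y-> B -x-> F -y-> E -x-> F -x-> F -y-> E -x-> F -x-> F -x-> F -x-> F -y-> E -x-> F -x-> F -y-> E

E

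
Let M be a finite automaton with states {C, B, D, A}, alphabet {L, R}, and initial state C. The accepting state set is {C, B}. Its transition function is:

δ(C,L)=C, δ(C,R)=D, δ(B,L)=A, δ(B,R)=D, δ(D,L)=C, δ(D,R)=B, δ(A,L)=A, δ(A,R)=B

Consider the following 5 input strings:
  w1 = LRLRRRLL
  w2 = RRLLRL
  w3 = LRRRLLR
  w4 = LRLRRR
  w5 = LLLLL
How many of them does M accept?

2

w1: C → C → D → C → D → B → D → C → C  → end C, accepted
w2: C → D → B → A → A → B → A  → end A, rejected
w3: C → C → D → B → D → C → C → D  → end D, rejected
w4: C → C → D → C → D → B → D  → end D, rejected
w5: C → C → C → C → C → C  → end C, accepted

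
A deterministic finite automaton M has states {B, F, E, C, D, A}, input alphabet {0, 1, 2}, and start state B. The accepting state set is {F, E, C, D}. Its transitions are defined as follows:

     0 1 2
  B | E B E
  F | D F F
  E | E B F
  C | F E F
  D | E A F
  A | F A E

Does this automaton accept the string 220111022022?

Yes

start at B
read '2': B → E
read '2': E → F
read '0': F → D
read '1': D → A
read '1': A → A
read '1': A → A
read '0': A → F
read '2': F → F
read '2': F → F
read '0': F → D
read '2': D → F
read '2': F → F
End state F is accepting.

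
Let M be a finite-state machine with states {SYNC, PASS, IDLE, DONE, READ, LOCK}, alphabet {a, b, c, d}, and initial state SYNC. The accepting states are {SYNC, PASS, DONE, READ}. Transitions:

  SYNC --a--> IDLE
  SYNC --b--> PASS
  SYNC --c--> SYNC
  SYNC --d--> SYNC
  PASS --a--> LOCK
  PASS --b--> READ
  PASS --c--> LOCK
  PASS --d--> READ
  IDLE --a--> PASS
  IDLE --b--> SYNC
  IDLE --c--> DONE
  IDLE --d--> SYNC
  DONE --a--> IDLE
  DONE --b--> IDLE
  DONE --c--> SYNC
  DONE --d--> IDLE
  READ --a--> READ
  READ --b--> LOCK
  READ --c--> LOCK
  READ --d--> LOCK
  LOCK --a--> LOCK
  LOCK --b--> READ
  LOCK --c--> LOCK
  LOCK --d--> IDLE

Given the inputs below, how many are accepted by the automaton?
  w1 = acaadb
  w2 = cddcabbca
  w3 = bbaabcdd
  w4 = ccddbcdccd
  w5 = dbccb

3

w1: Trace: SYNC -a-> IDLE -c-> DONE -a-> IDLE -a-> PASS -d-> READ -b-> LOCK  → end LOCK, rejected
w2: Trace: SYNC -c-> SYNC -d-> SYNC -d-> SYNC -c-> SYNC -a-> IDLE -b-> SYNC -b-> PASS -c-> LOCK -a-> LOCK  → end LOCK, rejected
w3: Trace: SYNC -b-> PASS -b-> READ -a-> READ -a-> READ -b-> LOCK -c-> LOCK -d-> IDLE -d-> SYNC  → end SYNC, accepted
w4: Trace: SYNC -c-> SYNC -c-> SYNC -d-> SYNC -d-> SYNC -b-> PASS -c-> LOCK -d-> IDLE -c-> DONE -c-> SYNC -d-> SYNC  → end SYNC, accepted
w5: Trace: SYNC -d-> SYNC -b-> PASS -c-> LOCK -c-> LOCK -b-> READ  → end READ, accepted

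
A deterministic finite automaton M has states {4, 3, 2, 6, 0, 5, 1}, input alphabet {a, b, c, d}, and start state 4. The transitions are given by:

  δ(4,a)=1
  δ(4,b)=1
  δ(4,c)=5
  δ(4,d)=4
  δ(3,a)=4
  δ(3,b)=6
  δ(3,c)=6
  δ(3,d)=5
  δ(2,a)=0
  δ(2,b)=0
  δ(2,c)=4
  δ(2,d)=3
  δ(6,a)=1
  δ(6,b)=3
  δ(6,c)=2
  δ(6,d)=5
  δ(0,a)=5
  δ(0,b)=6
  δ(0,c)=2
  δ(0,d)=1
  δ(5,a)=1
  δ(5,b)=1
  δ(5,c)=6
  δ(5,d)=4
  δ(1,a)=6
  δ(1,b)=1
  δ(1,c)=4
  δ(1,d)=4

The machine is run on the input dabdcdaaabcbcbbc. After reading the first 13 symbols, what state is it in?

4

Trace: 4 -d-> 4 -a-> 1 -b-> 1 -d-> 4 -c-> 5 -d-> 4 -a-> 1 -a-> 6 -a-> 1 -b-> 1 -c-> 4 -b-> 1 -c-> 4
After 13 symbols: 4.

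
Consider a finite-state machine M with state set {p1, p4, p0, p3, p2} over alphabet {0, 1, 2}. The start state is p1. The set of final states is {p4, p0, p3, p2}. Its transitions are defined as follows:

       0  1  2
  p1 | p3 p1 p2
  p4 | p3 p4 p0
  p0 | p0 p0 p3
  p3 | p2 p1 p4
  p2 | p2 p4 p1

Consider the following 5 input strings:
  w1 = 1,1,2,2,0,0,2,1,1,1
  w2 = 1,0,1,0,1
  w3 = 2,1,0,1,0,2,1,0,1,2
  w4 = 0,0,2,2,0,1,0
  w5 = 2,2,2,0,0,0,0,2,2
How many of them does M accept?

w1: Trace: p1 -1-> p1 -1-> p1 -2-> p2 -2-> p1 -0-> p3 -0-> p2 -2-> p1 -1-> p1 -1-> p1 -1-> p1  → end p1, rejected
w2: Trace: p1 -1-> p1 -0-> p3 -1-> p1 -0-> p3 -1-> p1  → end p1, rejected
w3: Trace: p1 -2-> p2 -1-> p4 -0-> p3 -1-> p1 -0-> p3 -2-> p4 -1-> p4 -0-> p3 -1-> p1 -2-> p2  → end p2, accepted
w4: Trace: p1 -0-> p3 -0-> p2 -2-> p1 -2-> p2 -0-> p2 -1-> p4 -0-> p3  → end p3, accepted
w5: Trace: p1 -2-> p2 -2-> p1 -2-> p2 -0-> p2 -0-> p2 -0-> p2 -0-> p2 -2-> p1 -2-> p2  → end p2, accepted

3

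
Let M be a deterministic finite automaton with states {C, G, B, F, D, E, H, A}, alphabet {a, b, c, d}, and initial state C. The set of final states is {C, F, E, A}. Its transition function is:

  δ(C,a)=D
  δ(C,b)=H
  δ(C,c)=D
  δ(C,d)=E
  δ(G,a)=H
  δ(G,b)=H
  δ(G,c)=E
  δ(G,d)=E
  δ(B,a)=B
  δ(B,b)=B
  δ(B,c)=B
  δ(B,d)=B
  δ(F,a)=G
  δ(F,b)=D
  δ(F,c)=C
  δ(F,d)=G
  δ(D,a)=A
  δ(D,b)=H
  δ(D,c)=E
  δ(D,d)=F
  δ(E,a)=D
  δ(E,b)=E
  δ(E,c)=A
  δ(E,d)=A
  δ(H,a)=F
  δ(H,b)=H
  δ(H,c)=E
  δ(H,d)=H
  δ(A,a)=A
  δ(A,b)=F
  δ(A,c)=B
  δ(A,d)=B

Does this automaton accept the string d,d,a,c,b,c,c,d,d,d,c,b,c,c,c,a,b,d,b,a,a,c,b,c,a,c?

start at C
read 'd': C → E
read 'd': E → A
read 'a': A → A
read 'c': A → B
read 'b': B → B
read 'c': B → B
read 'c': B → B
read 'd': B → B
read 'd': B → B
read 'd': B → B
read 'c': B → B
read 'b': B → B
read 'c': B → B
read 'c': B → B
read 'c': B → B
read 'a': B → B
read 'b': B → B
read 'd': B → B
read 'b': B → B
read 'a': B → B
read 'a': B → B
read 'c': B → B
read 'b': B → B
read 'c': B → B
read 'a': B → B
read 'c': B → B
End state B is not accepting.

No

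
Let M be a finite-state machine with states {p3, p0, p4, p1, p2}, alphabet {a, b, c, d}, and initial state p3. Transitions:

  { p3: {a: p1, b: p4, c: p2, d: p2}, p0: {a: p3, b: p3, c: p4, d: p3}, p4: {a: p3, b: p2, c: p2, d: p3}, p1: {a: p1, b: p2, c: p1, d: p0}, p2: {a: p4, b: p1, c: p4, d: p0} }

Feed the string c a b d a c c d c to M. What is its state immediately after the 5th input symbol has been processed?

p3

Trace: p3 -c-> p2 -a-> p4 -b-> p2 -d-> p0 -a-> p3
After 5 symbols: p3.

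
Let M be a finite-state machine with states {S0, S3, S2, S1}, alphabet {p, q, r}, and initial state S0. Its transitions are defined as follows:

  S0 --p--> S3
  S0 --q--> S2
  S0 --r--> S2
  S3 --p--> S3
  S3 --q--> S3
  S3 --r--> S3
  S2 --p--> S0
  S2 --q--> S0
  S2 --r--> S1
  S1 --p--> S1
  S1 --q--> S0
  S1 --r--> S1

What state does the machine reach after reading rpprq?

S0 → S2 → S0 → S3 → S3 → S3

S3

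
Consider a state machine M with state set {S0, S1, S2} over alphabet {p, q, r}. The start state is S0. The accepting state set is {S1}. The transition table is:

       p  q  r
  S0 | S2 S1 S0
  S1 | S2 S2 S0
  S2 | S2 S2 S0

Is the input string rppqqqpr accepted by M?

Trace: S0 -r-> S0 -p-> S2 -p-> S2 -q-> S2 -q-> S2 -q-> S2 -p-> S2 -r-> S0
End state S0 is not accepting.

No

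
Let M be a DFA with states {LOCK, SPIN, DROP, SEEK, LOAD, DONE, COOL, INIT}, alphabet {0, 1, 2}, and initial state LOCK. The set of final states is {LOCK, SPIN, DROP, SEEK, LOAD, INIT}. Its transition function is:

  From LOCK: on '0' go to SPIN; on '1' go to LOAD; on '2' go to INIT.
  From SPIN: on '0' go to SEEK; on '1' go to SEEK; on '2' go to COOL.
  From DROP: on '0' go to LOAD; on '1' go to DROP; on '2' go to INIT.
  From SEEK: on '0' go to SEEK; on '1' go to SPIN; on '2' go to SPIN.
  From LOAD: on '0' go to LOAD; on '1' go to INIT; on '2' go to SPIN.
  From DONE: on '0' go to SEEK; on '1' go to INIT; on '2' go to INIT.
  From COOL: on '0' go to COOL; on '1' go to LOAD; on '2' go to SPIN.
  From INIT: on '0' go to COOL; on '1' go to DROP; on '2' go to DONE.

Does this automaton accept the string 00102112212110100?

Yes

Trace: LOCK -0-> SPIN -0-> SEEK -1-> SPIN -0-> SEEK -2-> SPIN -1-> SEEK -1-> SPIN -2-> COOL -2-> SPIN -1-> SEEK -2-> SPIN -1-> SEEK -1-> SPIN -0-> SEEK -1-> SPIN -0-> SEEK -0-> SEEK
End state SEEK is accepting.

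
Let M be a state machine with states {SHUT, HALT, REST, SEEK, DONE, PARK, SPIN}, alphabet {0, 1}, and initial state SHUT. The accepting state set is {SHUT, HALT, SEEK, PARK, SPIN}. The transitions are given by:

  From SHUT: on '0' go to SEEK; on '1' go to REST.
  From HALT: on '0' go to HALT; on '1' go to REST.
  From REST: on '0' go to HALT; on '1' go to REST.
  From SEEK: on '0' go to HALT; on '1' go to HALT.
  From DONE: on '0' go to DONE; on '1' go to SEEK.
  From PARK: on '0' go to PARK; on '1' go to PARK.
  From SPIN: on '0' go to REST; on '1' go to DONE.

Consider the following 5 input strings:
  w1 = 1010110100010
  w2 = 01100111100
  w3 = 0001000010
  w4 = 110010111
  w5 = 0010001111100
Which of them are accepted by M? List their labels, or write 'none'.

w1, w2, w3, w5

w1: Trace: SHUT -1-> REST -0-> HALT -1-> REST -0-> HALT -1-> REST -1-> REST -0-> HALT -1-> REST -0-> HALT -0-> HALT -0-> HALT -1-> REST -0-> HALT  → end HALT, accepted
w2: Trace: SHUT -0-> SEEK -1-> HALT -1-> REST -0-> HALT -0-> HALT -1-> REST -1-> REST -1-> REST -1-> REST -0-> HALT -0-> HALT  → end HALT, accepted
w3: Trace: SHUT -0-> SEEK -0-> HALT -0-> HALT -1-> REST -0-> HALT -0-> HALT -0-> HALT -0-> HALT -1-> REST -0-> HALT  → end HALT, accepted
w4: Trace: SHUT -1-> REST -1-> REST -0-> HALT -0-> HALT -1-> REST -0-> HALT -1-> REST -1-> REST -1-> REST  → end REST, rejected
w5: Trace: SHUT -0-> SEEK -0-> HALT -1-> REST -0-> HALT -0-> HALT -0-> HALT -1-> REST -1-> REST -1-> REST -1-> REST -1-> REST -0-> HALT -0-> HALT  → end HALT, accepted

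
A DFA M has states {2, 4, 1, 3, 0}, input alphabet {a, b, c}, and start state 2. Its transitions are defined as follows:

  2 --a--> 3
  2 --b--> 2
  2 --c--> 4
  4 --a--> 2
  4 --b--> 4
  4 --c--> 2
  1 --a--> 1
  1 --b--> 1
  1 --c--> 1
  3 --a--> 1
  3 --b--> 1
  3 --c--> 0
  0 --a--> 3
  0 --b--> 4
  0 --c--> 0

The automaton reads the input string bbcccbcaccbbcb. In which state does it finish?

2

start at 2
read 'b': 2 → 2
read 'b': 2 → 2
read 'c': 2 → 4
read 'c': 4 → 2
read 'c': 2 → 4
read 'b': 4 → 4
read 'c': 4 → 2
read 'a': 2 → 3
read 'c': 3 → 0
read 'c': 0 → 0
read 'b': 0 → 4
read 'b': 4 → 4
read 'c': 4 → 2
read 'b': 2 → 2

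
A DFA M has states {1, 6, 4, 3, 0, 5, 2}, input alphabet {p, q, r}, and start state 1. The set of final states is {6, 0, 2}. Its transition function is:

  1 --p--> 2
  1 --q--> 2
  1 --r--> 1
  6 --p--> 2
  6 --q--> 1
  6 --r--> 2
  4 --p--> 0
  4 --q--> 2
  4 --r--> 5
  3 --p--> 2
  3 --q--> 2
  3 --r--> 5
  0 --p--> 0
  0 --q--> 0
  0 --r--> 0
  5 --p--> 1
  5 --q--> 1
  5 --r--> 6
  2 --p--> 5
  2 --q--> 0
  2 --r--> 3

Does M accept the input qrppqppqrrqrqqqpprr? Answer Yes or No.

Yes

Trace: 1 -q-> 2 -r-> 3 -p-> 2 -p-> 5 -q-> 1 -p-> 2 -p-> 5 -q-> 1 -r-> 1 -r-> 1 -q-> 2 -r-> 3 -q-> 2 -q-> 0 -q-> 0 -p-> 0 -p-> 0 -r-> 0 -r-> 0
End state 0 is accepting.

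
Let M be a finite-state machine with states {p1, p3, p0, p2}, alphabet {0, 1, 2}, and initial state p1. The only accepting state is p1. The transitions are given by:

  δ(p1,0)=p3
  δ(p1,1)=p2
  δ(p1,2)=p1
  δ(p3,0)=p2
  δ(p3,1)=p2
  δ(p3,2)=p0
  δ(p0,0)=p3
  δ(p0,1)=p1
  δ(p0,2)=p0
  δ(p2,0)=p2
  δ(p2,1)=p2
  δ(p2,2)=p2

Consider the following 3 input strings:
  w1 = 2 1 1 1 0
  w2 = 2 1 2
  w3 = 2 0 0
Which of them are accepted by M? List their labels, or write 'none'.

w1: Trace: p1 -2-> p1 -1-> p2 -1-> p2 -1-> p2 -0-> p2  → end p2, rejected
w2: Trace: p1 -2-> p1 -1-> p2 -2-> p2  → end p2, rejected
w3: Trace: p1 -2-> p1 -0-> p3 -0-> p2  → end p2, rejected

none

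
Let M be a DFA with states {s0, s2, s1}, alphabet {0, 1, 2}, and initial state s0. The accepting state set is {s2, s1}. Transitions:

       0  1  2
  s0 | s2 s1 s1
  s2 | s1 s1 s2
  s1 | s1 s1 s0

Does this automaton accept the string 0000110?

start at s0
read '0': s0 → s2
read '0': s2 → s1
read '0': s1 → s1
read '0': s1 → s1
read '1': s1 → s1
read '1': s1 → s1
read '0': s1 → s1
End state s1 is accepting.

Yes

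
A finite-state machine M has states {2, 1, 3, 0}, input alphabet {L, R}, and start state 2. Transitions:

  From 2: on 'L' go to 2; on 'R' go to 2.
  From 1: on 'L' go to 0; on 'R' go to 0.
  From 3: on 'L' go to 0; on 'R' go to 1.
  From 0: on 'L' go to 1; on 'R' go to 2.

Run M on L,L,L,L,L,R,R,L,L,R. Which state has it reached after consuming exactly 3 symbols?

2

2 → 2 → 2 → 2
After 3 symbols: 2.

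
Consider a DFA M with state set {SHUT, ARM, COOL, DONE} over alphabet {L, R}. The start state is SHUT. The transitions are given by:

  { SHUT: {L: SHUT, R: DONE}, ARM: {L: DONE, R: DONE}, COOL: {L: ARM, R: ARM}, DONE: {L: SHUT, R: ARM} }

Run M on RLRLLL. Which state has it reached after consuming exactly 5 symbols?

SHUT

SHUT → DONE → SHUT → DONE → SHUT → SHUT
After 5 symbols: SHUT.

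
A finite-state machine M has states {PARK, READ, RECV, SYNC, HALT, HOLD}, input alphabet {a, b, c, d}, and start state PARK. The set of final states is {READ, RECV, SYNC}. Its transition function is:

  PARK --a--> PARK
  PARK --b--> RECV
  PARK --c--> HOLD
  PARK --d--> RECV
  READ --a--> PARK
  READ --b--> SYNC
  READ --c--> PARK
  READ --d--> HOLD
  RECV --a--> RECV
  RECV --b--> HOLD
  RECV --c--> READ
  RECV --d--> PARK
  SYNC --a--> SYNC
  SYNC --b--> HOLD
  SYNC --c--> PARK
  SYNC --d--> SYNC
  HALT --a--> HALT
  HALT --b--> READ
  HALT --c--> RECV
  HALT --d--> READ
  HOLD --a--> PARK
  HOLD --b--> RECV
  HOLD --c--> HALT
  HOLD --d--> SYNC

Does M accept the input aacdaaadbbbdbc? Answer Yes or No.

PARK → PARK → PARK → HOLD → SYNC → SYNC → SYNC → SYNC → SYNC → HOLD → RECV → HOLD → SYNC → HOLD → HALT
End state HALT is not accepting.

No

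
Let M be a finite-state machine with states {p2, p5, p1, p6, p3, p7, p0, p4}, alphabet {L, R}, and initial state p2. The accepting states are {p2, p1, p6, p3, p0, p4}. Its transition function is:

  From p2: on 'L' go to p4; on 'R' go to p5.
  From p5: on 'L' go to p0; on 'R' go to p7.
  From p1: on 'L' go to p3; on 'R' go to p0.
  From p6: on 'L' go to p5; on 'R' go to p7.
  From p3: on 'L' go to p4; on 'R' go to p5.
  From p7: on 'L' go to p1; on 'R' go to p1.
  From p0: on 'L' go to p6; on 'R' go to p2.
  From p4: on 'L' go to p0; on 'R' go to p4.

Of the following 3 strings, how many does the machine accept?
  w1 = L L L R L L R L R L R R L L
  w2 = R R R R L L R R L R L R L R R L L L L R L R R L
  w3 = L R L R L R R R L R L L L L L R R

w1: Trace: p2 -L-> p4 -L-> p0 -L-> p6 -R-> p7 -L-> p1 -L-> p3 -R-> p5 -L-> p0 -R-> p2 -L-> p4 -R-> p4 -R-> p4 -L-> p0 -L-> p6  → end p6, accepted
w2: Trace: p2 -R-> p5 -R-> p7 -R-> p1 -R-> p0 -L-> p6 -L-> p5 -R-> p7 -R-> p1 -L-> p3 -R-> p5 -L-> p0 -R-> p2 -L-> p4 -R-> p4 -R-> p4 -L-> p0 -L-> p6 -L-> p5 -L-> p0 -R-> p2 -L-> p4 -R-> p4 -R-> p4 -L-> p0  → end p0, accepted
w3: Trace: p2 -L-> p4 -R-> p4 -L-> p0 -R-> p2 -L-> p4 -R-> p4 -R-> p4 -R-> p4 -L-> p0 -R-> p2 -L-> p4 -L-> p0 -L-> p6 -L-> p5 -L-> p0 -R-> p2 -R-> p5  → end p5, rejected

2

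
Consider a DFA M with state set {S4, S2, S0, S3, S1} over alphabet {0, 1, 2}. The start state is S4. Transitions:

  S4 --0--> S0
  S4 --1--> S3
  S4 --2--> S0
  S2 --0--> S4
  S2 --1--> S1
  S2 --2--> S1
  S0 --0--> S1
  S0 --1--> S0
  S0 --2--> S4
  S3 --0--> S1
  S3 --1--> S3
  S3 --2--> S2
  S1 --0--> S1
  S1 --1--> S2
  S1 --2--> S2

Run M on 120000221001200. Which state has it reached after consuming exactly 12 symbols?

S4 → S3 → S2 → S4 → S0 → S1 → S1 → S2 → S1 → S2 → S4 → S0 → S0
After 12 symbols: S0.

S0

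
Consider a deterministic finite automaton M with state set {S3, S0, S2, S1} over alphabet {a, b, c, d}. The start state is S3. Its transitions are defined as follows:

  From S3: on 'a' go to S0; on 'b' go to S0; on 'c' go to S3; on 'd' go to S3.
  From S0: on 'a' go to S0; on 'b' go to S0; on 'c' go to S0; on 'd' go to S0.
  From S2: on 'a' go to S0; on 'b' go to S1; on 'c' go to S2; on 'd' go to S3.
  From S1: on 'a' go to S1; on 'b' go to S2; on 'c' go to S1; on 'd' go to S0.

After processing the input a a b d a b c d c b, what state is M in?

S0

Trace: S3 -a-> S0 -a-> S0 -b-> S0 -d-> S0 -a-> S0 -b-> S0 -c-> S0 -d-> S0 -c-> S0 -b-> S0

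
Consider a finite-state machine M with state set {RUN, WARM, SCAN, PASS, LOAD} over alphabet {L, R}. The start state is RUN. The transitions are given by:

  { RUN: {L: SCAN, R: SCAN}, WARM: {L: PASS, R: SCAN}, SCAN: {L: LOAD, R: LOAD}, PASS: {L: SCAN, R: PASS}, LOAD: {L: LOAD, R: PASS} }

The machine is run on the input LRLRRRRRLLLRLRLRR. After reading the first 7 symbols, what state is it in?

PASS

RUN → SCAN → LOAD → LOAD → PASS → PASS → PASS → PASS
After 7 symbols: PASS.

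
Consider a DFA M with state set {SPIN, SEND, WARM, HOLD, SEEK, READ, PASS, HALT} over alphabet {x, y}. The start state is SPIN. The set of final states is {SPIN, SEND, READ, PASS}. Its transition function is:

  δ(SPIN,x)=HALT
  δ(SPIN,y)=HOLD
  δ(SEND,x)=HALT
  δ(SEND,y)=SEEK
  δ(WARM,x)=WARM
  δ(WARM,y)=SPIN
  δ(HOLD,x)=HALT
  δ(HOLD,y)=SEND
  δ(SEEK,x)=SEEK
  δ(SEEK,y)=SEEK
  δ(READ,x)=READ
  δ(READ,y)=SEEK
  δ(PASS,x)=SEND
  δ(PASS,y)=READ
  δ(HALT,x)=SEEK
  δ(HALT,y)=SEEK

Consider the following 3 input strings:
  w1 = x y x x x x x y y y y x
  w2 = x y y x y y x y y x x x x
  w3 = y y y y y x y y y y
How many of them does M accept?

w1: SPIN → HALT → SEEK → SEEK → SEEK → SEEK → SEEK → SEEK → SEEK → SEEK → SEEK → SEEK → SEEK  → end SEEK, rejected
w2: SPIN → HALT → SEEK → SEEK → SEEK → SEEK → SEEK → SEEK → SEEK → SEEK → SEEK → SEEK → SEEK → SEEK  → end SEEK, rejected
w3: SPIN → HOLD → SEND → SEEK → SEEK → SEEK → SEEK → SEEK → SEEK → SEEK → SEEK  → end SEEK, rejected

0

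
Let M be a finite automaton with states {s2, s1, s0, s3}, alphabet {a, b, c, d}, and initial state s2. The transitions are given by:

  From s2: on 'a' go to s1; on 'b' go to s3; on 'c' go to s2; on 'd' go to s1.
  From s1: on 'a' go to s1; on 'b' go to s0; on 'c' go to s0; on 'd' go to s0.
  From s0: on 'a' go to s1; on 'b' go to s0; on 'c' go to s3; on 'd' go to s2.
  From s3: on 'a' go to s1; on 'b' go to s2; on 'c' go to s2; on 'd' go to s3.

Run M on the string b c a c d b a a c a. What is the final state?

s1

start at s2
read 'b': s2 → s3
read 'c': s3 → s2
read 'a': s2 → s1
read 'c': s1 → s0
read 'd': s0 → s2
read 'b': s2 → s3
read 'a': s3 → s1
read 'a': s1 → s1
read 'c': s1 → s0
read 'a': s0 → s1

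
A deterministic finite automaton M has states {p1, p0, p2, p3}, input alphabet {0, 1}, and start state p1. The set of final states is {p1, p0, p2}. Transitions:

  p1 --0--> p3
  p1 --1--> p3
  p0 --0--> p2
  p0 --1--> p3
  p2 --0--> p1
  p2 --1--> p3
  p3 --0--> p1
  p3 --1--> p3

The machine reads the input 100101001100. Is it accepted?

Trace: p1 -1-> p3 -0-> p1 -0-> p3 -1-> p3 -0-> p1 -1-> p3 -0-> p1 -0-> p3 -1-> p3 -1-> p3 -0-> p1 -0-> p3
End state p3 is not accepting.

No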